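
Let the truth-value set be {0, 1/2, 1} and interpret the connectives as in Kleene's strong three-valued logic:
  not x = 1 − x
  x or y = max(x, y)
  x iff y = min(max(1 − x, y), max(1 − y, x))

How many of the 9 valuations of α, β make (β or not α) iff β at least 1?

4

α = 0, β = 0 ↦ 0  <
α = 0, β = 1/2 ↦ 1/2  <
α = 0, β = 1 ↦ 1  ≥
α = 1/2, β = 0 ↦ 1/2  <
α = 1/2, β = 1/2 ↦ 1/2  <
α = 1/2, β = 1 ↦ 1  ≥
α = 1, β = 0 ↦ 1  ≥
α = 1, β = 1/2 ↦ 1/2  <
α = 1, β = 1 ↦ 1  ≥
So 4 of the 9 assignments meet the threshold.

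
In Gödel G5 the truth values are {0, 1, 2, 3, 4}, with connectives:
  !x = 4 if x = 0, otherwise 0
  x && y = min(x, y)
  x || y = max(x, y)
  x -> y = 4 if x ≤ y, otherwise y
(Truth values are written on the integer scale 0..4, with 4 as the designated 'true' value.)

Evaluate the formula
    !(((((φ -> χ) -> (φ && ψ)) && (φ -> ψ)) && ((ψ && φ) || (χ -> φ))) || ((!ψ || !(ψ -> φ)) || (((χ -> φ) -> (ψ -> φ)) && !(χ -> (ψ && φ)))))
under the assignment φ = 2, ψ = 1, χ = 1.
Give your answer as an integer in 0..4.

φ -> χ = 2 -> 1 = 1
φ && ψ = 2 && 1 = 1
(φ -> χ) -> (φ && ψ) = 1 -> 1 = 4
φ -> ψ = 2 -> 1 = 1
((φ -> χ) -> (φ && ψ)) && (φ -> ψ) = 4 && 1 = 1
ψ && φ = 1 && 2 = 1
χ -> φ = 1 -> 2 = 4
(ψ && φ) || (χ -> φ) = 1 || 4 = 4
(((φ -> χ) -> (φ && ψ)) && (φ -> ψ)) && ((ψ && φ) || (χ -> φ)) = 1 && 4 = 1
!ψ = !1 = 0
ψ -> φ = 1 -> 2 = 4
!(ψ -> φ) = !4 = 0
!ψ || !(ψ -> φ) = 0 || 0 = 0
χ -> φ = 1 -> 2 = 4
ψ -> φ = 1 -> 2 = 4
(χ -> φ) -> (ψ -> φ) = 4 -> 4 = 4
ψ && φ = 1 && 2 = 1
χ -> (ψ && φ) = 1 -> 1 = 4
!(χ -> (ψ && φ)) = !4 = 0
((χ -> φ) -> (ψ -> φ)) && !(χ -> (ψ && φ)) = 4 && 0 = 0
(!ψ || !(ψ -> φ)) || (((χ -> φ) -> (ψ -> φ)) && !(χ -> (ψ && φ))) = 0 || 0 = 0
((((φ -> χ) -> (φ && ψ)) && (φ -> ψ)) && ((ψ && φ) || (χ -> φ))) || ((!ψ || !(ψ -> φ)) || (((χ -> φ) -> (ψ -> φ)) && !(χ -> (ψ && φ)))) = 1 || 0 = 1
!(((((φ -> χ) -> (φ && ψ)) && (φ -> ψ)) && ((ψ && φ) || (χ -> φ))) || ((!ψ || !(ψ -> φ)) || (((χ -> φ) -> (ψ -> φ)) && !(χ -> (ψ && φ))))) = !1 = 0

0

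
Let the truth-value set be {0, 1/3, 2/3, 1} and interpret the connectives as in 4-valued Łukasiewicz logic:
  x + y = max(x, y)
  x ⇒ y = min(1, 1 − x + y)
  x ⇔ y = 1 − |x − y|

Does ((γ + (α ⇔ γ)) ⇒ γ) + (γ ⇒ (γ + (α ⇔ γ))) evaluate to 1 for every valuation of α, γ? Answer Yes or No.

α = 0, γ = 0 ↦ 1
α = 0, γ = 1/3 ↦ 1
α = 0, γ = 2/3 ↦ 1
α = 0, γ = 1 ↦ 1
α = 1/3, γ = 0 ↦ 1
α = 1/3, γ = 1/3 ↦ 1
α = 1/3, γ = 2/3 ↦ 1
α = 1/3, γ = 1 ↦ 1
α = 2/3, γ = 0 ↦ 1
α = 2/3, γ = 1/3 ↦ 1
α = 2/3, γ = 2/3 ↦ 1
α = 2/3, γ = 1 ↦ 1
α = 1, γ = 0 ↦ 1
α = 1, γ = 1/3 ↦ 1
α = 1, γ = 2/3 ↦ 1
α = 1, γ = 1 ↦ 1
Every assignment gives a value ≥ 1.

Yes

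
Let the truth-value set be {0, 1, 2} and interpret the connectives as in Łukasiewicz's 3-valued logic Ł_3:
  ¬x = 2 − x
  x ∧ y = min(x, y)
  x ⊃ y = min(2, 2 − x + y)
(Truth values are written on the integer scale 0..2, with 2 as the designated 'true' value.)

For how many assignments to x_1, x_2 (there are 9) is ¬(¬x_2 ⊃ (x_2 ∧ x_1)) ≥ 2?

x_1 = 0, x_2 = 0 ↦ 2  ≥
x_1 = 0, x_2 = 1 ↦ 1  <
x_1 = 0, x_2 = 2 ↦ 0  <
x_1 = 1, x_2 = 0 ↦ 2  ≥
x_1 = 1, x_2 = 1 ↦ 0  <
x_1 = 1, x_2 = 2 ↦ 0  <
x_1 = 2, x_2 = 0 ↦ 2  ≥
x_1 = 2, x_2 = 1 ↦ 0  <
x_1 = 2, x_2 = 2 ↦ 0  <
So 3 of the 9 assignments meet the threshold.

3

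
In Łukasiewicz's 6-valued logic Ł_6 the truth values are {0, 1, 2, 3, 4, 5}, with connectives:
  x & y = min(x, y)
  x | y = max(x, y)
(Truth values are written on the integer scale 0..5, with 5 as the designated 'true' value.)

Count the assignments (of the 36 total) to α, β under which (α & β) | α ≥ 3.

18

value 5: 6 assignments (counts)
value 4: 6 assignments (counts)
value 3: 6 assignments (counts)
value 2: 6 assignments
value 1: 6 assignments
value 0: 6 assignments
So 18 of the 36 assignments meet the threshold.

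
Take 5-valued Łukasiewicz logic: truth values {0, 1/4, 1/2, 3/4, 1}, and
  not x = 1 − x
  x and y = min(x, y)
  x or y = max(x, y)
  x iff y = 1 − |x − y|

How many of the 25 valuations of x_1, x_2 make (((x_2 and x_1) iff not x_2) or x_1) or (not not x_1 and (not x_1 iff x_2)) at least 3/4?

value 1: 9 assignments (counts)
value 3/4: 8 assignments (counts)
value 1/2: 5 assignments
value 1/4: 2 assignments
value 0: 1 assignment
So 17 of the 25 assignments meet the threshold.

17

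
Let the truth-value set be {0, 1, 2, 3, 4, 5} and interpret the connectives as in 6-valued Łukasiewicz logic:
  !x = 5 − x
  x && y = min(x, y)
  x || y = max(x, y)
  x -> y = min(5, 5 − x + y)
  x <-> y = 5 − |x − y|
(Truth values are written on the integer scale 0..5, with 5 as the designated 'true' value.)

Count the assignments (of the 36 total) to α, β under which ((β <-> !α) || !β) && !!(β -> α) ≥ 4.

17

value 5: 8 assignments (counts)
value 4: 9 assignments (counts)
value 3: 7 assignments
value 2: 6 assignments
value 1: 4 assignments
value 0: 2 assignments
So 17 of the 36 assignments meet the threshold.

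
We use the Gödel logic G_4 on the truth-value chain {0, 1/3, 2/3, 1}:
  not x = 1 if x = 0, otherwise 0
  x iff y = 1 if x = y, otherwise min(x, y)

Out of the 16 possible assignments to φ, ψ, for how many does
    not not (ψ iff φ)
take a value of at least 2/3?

10

φ = 0, ψ = 0 ↦ 1  ≥
φ = 0, ψ = 1/3 ↦ 0  <
φ = 0, ψ = 2/3 ↦ 0  <
φ = 0, ψ = 1 ↦ 0  <
φ = 1/3, ψ = 0 ↦ 0  <
φ = 1/3, ψ = 1/3 ↦ 1  ≥
φ = 1/3, ψ = 2/3 ↦ 1  ≥
φ = 1/3, ψ = 1 ↦ 1  ≥
φ = 2/3, ψ = 0 ↦ 0  <
φ = 2/3, ψ = 1/3 ↦ 1  ≥
φ = 2/3, ψ = 2/3 ↦ 1  ≥
φ = 2/3, ψ = 1 ↦ 1  ≥
φ = 1, ψ = 0 ↦ 0  <
φ = 1, ψ = 1/3 ↦ 1  ≥
φ = 1, ψ = 2/3 ↦ 1  ≥
φ = 1, ψ = 1 ↦ 1  ≥
So 10 of the 16 assignments meet the threshold.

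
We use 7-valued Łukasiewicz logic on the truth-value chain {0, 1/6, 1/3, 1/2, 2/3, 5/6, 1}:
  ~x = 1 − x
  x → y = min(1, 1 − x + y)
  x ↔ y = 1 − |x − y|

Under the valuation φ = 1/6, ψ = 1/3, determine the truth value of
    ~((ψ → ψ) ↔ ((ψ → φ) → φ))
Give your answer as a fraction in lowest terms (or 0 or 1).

2/3

ψ → ψ = 1/3 → 1/3 = 1
ψ → φ = 1/3 → 1/6 = 5/6
(ψ → φ) → φ = 5/6 → 1/6 = 1/3
(ψ → ψ) ↔ ((ψ → φ) → φ) = 1 ↔ 1/3 = 1/3
~((ψ → ψ) ↔ ((ψ → φ) → φ)) = ~1/3 = 2/3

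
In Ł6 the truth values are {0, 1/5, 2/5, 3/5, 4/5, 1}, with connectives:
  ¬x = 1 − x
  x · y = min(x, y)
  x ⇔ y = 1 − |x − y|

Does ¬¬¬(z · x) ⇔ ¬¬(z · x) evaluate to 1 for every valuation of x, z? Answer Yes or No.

No

Counterexample: take x = 0, z = 0.
z · x = 0 · 0 = 0
¬(z · x) = ¬0 = 1
¬¬(z · x) = ¬1 = 0
¬¬¬(z · x) = ¬0 = 1
z · x = 0 · 0 = 0
¬(z · x) = ¬0 = 1
¬¬(z · x) = ¬1 = 0
¬¬¬(z · x) ⇔ ¬¬(z · x) = 1 ⇔ 0 = 0
This gives 0 ≠ 1.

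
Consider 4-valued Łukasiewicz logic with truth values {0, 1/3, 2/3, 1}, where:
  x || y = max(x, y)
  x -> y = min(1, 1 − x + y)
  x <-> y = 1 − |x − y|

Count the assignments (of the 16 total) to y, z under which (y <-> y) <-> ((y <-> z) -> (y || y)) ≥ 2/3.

13

y = 0, z = 0 ↦ 0  <
y = 0, z = 1/3 ↦ 1/3  <
y = 0, z = 2/3 ↦ 2/3  ≥
y = 0, z = 1 ↦ 1  ≥
y = 1/3, z = 0 ↦ 2/3  ≥
y = 1/3, z = 1/3 ↦ 1/3  <
y = 1/3, z = 2/3 ↦ 2/3  ≥
y = 1/3, z = 1 ↦ 1  ≥
y = 2/3, z = 0 ↦ 1  ≥
y = 2/3, z = 1/3 ↦ 1  ≥
y = 2/3, z = 2/3 ↦ 2/3  ≥
y = 2/3, z = 1 ↦ 1  ≥
y = 1, z = 0 ↦ 1  ≥
y = 1, z = 1/3 ↦ 1  ≥
y = 1, z = 2/3 ↦ 1  ≥
y = 1, z = 1 ↦ 1  ≥
So 13 of the 16 assignments meet the threshold.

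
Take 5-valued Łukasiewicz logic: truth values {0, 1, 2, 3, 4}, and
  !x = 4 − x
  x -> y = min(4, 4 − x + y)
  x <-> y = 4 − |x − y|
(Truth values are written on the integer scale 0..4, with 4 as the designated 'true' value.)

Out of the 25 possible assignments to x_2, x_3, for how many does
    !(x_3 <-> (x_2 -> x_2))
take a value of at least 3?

value 4: 5 assignments (counts)
value 3: 5 assignments (counts)
value 2: 5 assignments
value 1: 5 assignments
value 0: 5 assignments
So 10 of the 25 assignments meet the threshold.

10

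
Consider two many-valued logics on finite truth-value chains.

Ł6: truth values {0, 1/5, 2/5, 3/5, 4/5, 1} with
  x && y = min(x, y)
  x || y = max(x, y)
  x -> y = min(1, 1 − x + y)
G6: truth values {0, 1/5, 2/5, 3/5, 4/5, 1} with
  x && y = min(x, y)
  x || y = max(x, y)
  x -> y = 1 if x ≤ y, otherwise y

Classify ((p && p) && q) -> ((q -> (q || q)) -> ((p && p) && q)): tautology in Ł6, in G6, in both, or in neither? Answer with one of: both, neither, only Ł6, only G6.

both

In Ł6: every assignment gives 1 — tautology.
In G6: every assignment gives 1 — tautology.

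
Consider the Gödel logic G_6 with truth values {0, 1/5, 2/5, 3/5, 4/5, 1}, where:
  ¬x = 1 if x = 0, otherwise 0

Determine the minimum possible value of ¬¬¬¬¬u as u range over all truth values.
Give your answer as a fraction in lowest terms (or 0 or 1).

0

Take u = 1/5:
¬u = ¬1/5 = 0
¬¬u = ¬0 = 1
¬¬¬u = ¬1 = 0
¬¬¬¬u = ¬0 = 1
¬¬¬¬¬u = ¬1 = 0
No assignment yields a value below 0, so this is the minimum.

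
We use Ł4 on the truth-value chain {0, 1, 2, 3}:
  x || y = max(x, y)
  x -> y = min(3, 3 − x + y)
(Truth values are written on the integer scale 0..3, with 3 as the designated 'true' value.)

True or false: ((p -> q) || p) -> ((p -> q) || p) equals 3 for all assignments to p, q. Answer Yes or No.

Yes

p = 0, q = 0 ↦ 3
p = 0, q = 1 ↦ 3
p = 0, q = 2 ↦ 3
p = 0, q = 3 ↦ 3
p = 1, q = 0 ↦ 3
p = 1, q = 1 ↦ 3
p = 1, q = 2 ↦ 3
p = 1, q = 3 ↦ 3
p = 2, q = 0 ↦ 3
p = 2, q = 1 ↦ 3
p = 2, q = 2 ↦ 3
p = 2, q = 3 ↦ 3
p = 3, q = 0 ↦ 3
p = 3, q = 1 ↦ 3
p = 3, q = 2 ↦ 3
p = 3, q = 3 ↦ 3
Every assignment gives a value ≥ 3.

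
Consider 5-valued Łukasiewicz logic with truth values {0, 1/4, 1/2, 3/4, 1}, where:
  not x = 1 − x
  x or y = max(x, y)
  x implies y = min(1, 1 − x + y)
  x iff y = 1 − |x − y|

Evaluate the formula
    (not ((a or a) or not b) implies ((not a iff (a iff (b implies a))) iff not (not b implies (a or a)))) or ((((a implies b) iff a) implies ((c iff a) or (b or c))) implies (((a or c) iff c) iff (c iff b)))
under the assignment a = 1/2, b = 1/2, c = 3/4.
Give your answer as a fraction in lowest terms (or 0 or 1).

3/4

a or a = 1/2 or 1/2 = 1/2
not b = not 1/2 = 1/2
(a or a) or not b = 1/2 or 1/2 = 1/2
not ((a or a) or not b) = not 1/2 = 1/2
not a = not 1/2 = 1/2
b implies a = 1/2 implies 1/2 = 1
a iff (b implies a) = 1/2 iff 1 = 1/2
not a iff (a iff (b implies a)) = 1/2 iff 1/2 = 1
not b = not 1/2 = 1/2
a or a = 1/2 or 1/2 = 1/2
not b implies (a or a) = 1/2 implies 1/2 = 1
not (not b implies (a or a)) = not 1 = 0
(not a iff (a iff (b implies a))) iff not (not b implies (a or a)) = 1 iff 0 = 0
not ((a or a) or not b) implies ((not a iff (a iff (b implies a))) iff not (not b implies (a or a))) = 1/2 implies 0 = 1/2
a implies b = 1/2 implies 1/2 = 1
(a implies b) iff a = 1 iff 1/2 = 1/2
c iff a = 3/4 iff 1/2 = 3/4
b or c = 1/2 or 3/4 = 3/4
(c iff a) or (b or c) = 3/4 or 3/4 = 3/4
((a implies b) iff a) implies ((c iff a) or (b or c)) = 1/2 implies 3/4 = 1
a or c = 1/2 or 3/4 = 3/4
(a or c) iff c = 3/4 iff 3/4 = 1
c iff b = 3/4 iff 1/2 = 3/4
((a or c) iff c) iff (c iff b) = 1 iff 3/4 = 3/4
(((a implies b) iff a) implies ((c iff a) or (b or c))) implies (((a or c) iff c) iff (c iff b)) = 1 implies 3/4 = 3/4
(not ((a or a) or not b) implies ((not a iff (a iff (b implies a))) iff not (not b implies (a or a)))) or ((((a implies b) iff a) implies ((c iff a) or (b or c))) implies (((a or c) iff c) iff (c iff b))) = 1/2 or 3/4 = 3/4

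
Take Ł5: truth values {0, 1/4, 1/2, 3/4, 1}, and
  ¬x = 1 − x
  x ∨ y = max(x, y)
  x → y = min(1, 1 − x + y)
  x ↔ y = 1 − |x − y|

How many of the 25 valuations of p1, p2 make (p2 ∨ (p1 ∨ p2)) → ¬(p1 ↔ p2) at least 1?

9

value 1: 9 assignments (counts)
value 3/4: 7 assignments
value 1/2: 5 assignments
value 1/4: 3 assignments
value 0: 1 assignment
So 9 of the 25 assignments meet the threshold.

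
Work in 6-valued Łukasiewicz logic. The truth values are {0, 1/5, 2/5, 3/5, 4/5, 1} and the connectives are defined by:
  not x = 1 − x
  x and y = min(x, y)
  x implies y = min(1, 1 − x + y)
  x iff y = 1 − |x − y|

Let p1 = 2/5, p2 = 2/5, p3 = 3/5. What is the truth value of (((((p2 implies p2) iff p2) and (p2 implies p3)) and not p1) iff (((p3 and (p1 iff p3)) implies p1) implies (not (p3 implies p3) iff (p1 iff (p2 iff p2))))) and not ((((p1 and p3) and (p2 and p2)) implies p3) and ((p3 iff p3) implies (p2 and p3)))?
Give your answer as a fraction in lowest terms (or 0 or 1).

p2 implies p2 = 2/5 implies 2/5 = 1
(p2 implies p2) iff p2 = 1 iff 2/5 = 2/5
p2 implies p3 = 2/5 implies 3/5 = 1
((p2 implies p2) iff p2) and (p2 implies p3) = 2/5 and 1 = 2/5
not p1 = not 2/5 = 3/5
(((p2 implies p2) iff p2) and (p2 implies p3)) and not p1 = 2/5 and 3/5 = 2/5
p1 iff p3 = 2/5 iff 3/5 = 4/5
p3 and (p1 iff p3) = 3/5 and 4/5 = 3/5
(p3 and (p1 iff p3)) implies p1 = 3/5 implies 2/5 = 4/5
p3 implies p3 = 3/5 implies 3/5 = 1
not (p3 implies p3) = not 1 = 0
p2 iff p2 = 2/5 iff 2/5 = 1
p1 iff (p2 iff p2) = 2/5 iff 1 = 2/5
not (p3 implies p3) iff (p1 iff (p2 iff p2)) = 0 iff 2/5 = 3/5
((p3 and (p1 iff p3)) implies p1) implies (not (p3 implies p3) iff (p1 iff (p2 iff p2))) = 4/5 implies 3/5 = 4/5
((((p2 implies p2) iff p2) and (p2 implies p3)) and not p1) iff (((p3 and (p1 iff p3)) implies p1) implies (not (p3 implies p3) iff (p1 iff (p2 iff p2)))) = 2/5 iff 4/5 = 3/5
p1 and p3 = 2/5 and 3/5 = 2/5
p2 and p2 = 2/5 and 2/5 = 2/5
(p1 and p3) and (p2 and p2) = 2/5 and 2/5 = 2/5
((p1 and p3) and (p2 and p2)) implies p3 = 2/5 implies 3/5 = 1
p3 iff p3 = 3/5 iff 3/5 = 1
p2 and p3 = 2/5 and 3/5 = 2/5
(p3 iff p3) implies (p2 and p3) = 1 implies 2/5 = 2/5
(((p1 and p3) and (p2 and p2)) implies p3) and ((p3 iff p3) implies (p2 and p3)) = 1 and 2/5 = 2/5
not ((((p1 and p3) and (p2 and p2)) implies p3) and ((p3 iff p3) implies (p2 and p3))) = not 2/5 = 3/5
(((((p2 implies p2) iff p2) and (p2 implies p3)) and not p1) iff (((p3 and (p1 iff p3)) implies p1) implies (not (p3 implies p3) iff (p1 iff (p2 iff p2))))) and not ((((p1 and p3) and (p2 and p2)) implies p3) and ((p3 iff p3) implies (p2 and p3))) = 3/5 and 3/5 = 3/5

3/5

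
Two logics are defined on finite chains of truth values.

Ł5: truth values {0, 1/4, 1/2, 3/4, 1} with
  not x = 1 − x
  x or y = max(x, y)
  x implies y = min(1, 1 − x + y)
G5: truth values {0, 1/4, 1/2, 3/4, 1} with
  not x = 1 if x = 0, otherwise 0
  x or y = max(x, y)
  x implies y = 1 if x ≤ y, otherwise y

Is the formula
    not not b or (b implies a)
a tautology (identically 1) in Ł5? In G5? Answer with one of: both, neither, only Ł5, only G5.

In Ł5: at a = 0, b = 1/4 the value is 3/4 — not a tautology.
In G5: every assignment gives 1 — tautology.

only G5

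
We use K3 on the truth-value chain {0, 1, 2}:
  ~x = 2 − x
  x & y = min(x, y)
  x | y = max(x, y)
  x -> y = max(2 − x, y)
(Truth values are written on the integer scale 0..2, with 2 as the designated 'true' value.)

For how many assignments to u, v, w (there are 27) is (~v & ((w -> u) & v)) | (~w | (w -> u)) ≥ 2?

15

value 2: 15 assignments (counts)
value 1: 9 assignments
value 0: 3 assignments
So 15 of the 27 assignments meet the threshold.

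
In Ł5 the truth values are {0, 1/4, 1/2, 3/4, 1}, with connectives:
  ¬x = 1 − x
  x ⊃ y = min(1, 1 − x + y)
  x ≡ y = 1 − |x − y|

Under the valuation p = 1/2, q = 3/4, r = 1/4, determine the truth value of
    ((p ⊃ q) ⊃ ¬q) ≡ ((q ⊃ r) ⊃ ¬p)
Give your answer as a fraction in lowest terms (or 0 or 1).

p ⊃ q = 1/2 ⊃ 3/4 = 1
¬q = ¬3/4 = 1/4
(p ⊃ q) ⊃ ¬q = 1 ⊃ 1/4 = 1/4
q ⊃ r = 3/4 ⊃ 1/4 = 1/2
¬p = ¬1/2 = 1/2
(q ⊃ r) ⊃ ¬p = 1/2 ⊃ 1/2 = 1
((p ⊃ q) ⊃ ¬q) ≡ ((q ⊃ r) ⊃ ¬p) = 1/4 ≡ 1 = 1/4

1/4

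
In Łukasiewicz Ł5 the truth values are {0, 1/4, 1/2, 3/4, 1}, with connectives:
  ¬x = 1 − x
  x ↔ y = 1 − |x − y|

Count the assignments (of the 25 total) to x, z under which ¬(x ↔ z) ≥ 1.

value 1: 2 assignments (counts)
value 3/4: 4 assignments
value 1/2: 6 assignments
value 1/4: 8 assignments
value 0: 5 assignments
So 2 of the 25 assignments meet the threshold.

2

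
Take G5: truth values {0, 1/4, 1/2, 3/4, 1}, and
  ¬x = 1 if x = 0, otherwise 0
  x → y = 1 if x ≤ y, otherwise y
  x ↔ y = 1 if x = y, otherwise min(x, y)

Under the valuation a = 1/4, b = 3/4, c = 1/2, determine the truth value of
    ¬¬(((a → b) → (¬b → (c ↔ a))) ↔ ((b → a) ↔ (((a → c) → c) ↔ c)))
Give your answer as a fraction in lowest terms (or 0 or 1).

a → b = 1/4 → 3/4 = 1
¬b = ¬3/4 = 0
c ↔ a = 1/2 ↔ 1/4 = 1/4
¬b → (c ↔ a) = 0 → 1/4 = 1
(a → b) → (¬b → (c ↔ a)) = 1 → 1 = 1
b → a = 3/4 → 1/4 = 1/4
a → c = 1/4 → 1/2 = 1
(a → c) → c = 1 → 1/2 = 1/2
((a → c) → c) ↔ c = 1/2 ↔ 1/2 = 1
(b → a) ↔ (((a → c) → c) ↔ c) = 1/4 ↔ 1 = 1/4
((a → b) → (¬b → (c ↔ a))) ↔ ((b → a) ↔ (((a → c) → c) ↔ c)) = 1 ↔ 1/4 = 1/4
¬(((a → b) → (¬b → (c ↔ a))) ↔ ((b → a) ↔ (((a → c) → c) ↔ c))) = ¬1/4 = 0
¬¬(((a → b) → (¬b → (c ↔ a))) ↔ ((b → a) ↔ (((a → c) → c) ↔ c))) = ¬0 = 1

1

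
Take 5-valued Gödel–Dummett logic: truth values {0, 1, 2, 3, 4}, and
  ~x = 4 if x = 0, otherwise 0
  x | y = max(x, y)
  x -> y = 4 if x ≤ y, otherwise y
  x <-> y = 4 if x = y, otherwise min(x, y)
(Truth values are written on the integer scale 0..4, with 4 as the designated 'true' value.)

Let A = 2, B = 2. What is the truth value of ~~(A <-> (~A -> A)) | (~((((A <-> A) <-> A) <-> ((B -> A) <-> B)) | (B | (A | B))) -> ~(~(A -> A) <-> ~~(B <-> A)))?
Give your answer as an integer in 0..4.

4

~A = ~2 = 0
~A -> A = 0 -> 2 = 4
A <-> (~A -> A) = 2 <-> 4 = 2
~(A <-> (~A -> A)) = ~2 = 0
~~(A <-> (~A -> A)) = ~0 = 4
A <-> A = 2 <-> 2 = 4
(A <-> A) <-> A = 4 <-> 2 = 2
B -> A = 2 -> 2 = 4
(B -> A) <-> B = 4 <-> 2 = 2
((A <-> A) <-> A) <-> ((B -> A) <-> B) = 2 <-> 2 = 4
A | B = 2 | 2 = 2
B | (A | B) = 2 | 2 = 2
(((A <-> A) <-> A) <-> ((B -> A) <-> B)) | (B | (A | B)) = 4 | 2 = 4
~((((A <-> A) <-> A) <-> ((B -> A) <-> B)) | (B | (A | B))) = ~4 = 0
A -> A = 2 -> 2 = 4
~(A -> A) = ~4 = 0
B <-> A = 2 <-> 2 = 4
~(B <-> A) = ~4 = 0
~~(B <-> A) = ~0 = 4
~(A -> A) <-> ~~(B <-> A) = 0 <-> 4 = 0
~(~(A -> A) <-> ~~(B <-> A)) = ~0 = 4
~((((A <-> A) <-> A) <-> ((B -> A) <-> B)) | (B | (A | B))) -> ~(~(A -> A) <-> ~~(B <-> A)) = 0 -> 4 = 4
~~(A <-> (~A -> A)) | (~((((A <-> A) <-> A) <-> ((B -> A) <-> B)) | (B | (A | B))) -> ~(~(A -> A) <-> ~~(B <-> A))) = 4 | 4 = 4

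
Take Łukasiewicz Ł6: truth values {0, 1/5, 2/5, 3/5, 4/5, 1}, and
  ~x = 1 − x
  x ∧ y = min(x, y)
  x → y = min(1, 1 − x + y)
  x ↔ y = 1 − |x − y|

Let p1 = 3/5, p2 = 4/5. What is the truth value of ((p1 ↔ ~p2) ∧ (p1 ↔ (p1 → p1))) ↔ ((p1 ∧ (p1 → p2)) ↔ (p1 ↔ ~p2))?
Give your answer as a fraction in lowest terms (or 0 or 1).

3/5

~p2 = ~4/5 = 1/5
p1 ↔ ~p2 = 3/5 ↔ 1/5 = 3/5
p1 → p1 = 3/5 → 3/5 = 1
p1 ↔ (p1 → p1) = 3/5 ↔ 1 = 3/5
(p1 ↔ ~p2) ∧ (p1 ↔ (p1 → p1)) = 3/5 ∧ 3/5 = 3/5
p1 → p2 = 3/5 → 4/5 = 1
p1 ∧ (p1 → p2) = 3/5 ∧ 1 = 3/5
~p2 = ~4/5 = 1/5
p1 ↔ ~p2 = 3/5 ↔ 1/5 = 3/5
(p1 ∧ (p1 → p2)) ↔ (p1 ↔ ~p2) = 3/5 ↔ 3/5 = 1
((p1 ↔ ~p2) ∧ (p1 ↔ (p1 → p1))) ↔ ((p1 ∧ (p1 → p2)) ↔ (p1 ↔ ~p2)) = 3/5 ↔ 1 = 3/5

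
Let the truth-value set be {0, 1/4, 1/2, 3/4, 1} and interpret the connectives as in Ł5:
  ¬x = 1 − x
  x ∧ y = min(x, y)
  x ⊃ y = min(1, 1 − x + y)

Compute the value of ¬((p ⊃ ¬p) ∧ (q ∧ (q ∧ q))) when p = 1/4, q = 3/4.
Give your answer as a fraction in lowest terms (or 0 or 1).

¬p = ¬1/4 = 3/4
p ⊃ ¬p = 1/4 ⊃ 3/4 = 1
q ∧ q = 3/4 ∧ 3/4 = 3/4
q ∧ (q ∧ q) = 3/4 ∧ 3/4 = 3/4
(p ⊃ ¬p) ∧ (q ∧ (q ∧ q)) = 1 ∧ 3/4 = 3/4
¬((p ⊃ ¬p) ∧ (q ∧ (q ∧ q))) = ¬3/4 = 1/4

1/4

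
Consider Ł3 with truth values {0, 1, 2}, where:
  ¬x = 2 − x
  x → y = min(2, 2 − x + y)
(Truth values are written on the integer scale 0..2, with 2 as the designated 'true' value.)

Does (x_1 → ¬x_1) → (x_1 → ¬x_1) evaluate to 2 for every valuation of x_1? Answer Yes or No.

x_1 = 0 ↦ 2
x_1 = 1 ↦ 2
x_1 = 2 ↦ 2
Every assignment gives a value ≥ 2.

Yes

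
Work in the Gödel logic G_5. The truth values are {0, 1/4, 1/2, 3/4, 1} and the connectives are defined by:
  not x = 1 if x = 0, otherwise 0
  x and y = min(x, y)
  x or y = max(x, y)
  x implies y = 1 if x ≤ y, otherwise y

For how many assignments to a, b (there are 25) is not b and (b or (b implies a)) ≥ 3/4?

value 1: 5 assignments (counts)
value 0: 20 assignments
So 5 of the 25 assignments meet the threshold.

5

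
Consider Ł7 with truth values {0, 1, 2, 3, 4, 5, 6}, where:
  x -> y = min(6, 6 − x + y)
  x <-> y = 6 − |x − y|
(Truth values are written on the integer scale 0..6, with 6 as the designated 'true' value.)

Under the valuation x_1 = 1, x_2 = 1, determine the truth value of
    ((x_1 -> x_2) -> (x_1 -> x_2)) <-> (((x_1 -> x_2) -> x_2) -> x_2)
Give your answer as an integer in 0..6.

x_1 -> x_2 = 1 -> 1 = 6
x_1 -> x_2 = 1 -> 1 = 6
(x_1 -> x_2) -> (x_1 -> x_2) = 6 -> 6 = 6
x_1 -> x_2 = 1 -> 1 = 6
(x_1 -> x_2) -> x_2 = 6 -> 1 = 1
((x_1 -> x_2) -> x_2) -> x_2 = 1 -> 1 = 6
((x_1 -> x_2) -> (x_1 -> x_2)) <-> (((x_1 -> x_2) -> x_2) -> x_2) = 6 <-> 6 = 6

6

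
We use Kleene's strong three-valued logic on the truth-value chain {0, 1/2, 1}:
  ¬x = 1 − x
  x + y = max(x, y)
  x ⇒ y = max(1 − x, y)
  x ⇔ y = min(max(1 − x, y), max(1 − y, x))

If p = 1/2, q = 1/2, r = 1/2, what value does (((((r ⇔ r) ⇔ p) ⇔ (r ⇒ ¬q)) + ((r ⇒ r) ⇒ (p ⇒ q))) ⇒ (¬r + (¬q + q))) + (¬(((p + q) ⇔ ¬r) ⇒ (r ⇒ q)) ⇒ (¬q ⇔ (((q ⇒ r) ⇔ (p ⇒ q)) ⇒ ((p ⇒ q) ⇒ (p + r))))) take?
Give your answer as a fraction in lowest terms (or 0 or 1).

1/2

r ⇔ r = 1/2 ⇔ 1/2 = 1/2
(r ⇔ r) ⇔ p = 1/2 ⇔ 1/2 = 1/2
¬q = ¬1/2 = 1/2
r ⇒ ¬q = 1/2 ⇒ 1/2 = 1/2
((r ⇔ r) ⇔ p) ⇔ (r ⇒ ¬q) = 1/2 ⇔ 1/2 = 1/2
r ⇒ r = 1/2 ⇒ 1/2 = 1/2
p ⇒ q = 1/2 ⇒ 1/2 = 1/2
(r ⇒ r) ⇒ (p ⇒ q) = 1/2 ⇒ 1/2 = 1/2
(((r ⇔ r) ⇔ p) ⇔ (r ⇒ ¬q)) + ((r ⇒ r) ⇒ (p ⇒ q)) = 1/2 + 1/2 = 1/2
¬r = ¬1/2 = 1/2
¬q = ¬1/2 = 1/2
¬q + q = 1/2 + 1/2 = 1/2
¬r + (¬q + q) = 1/2 + 1/2 = 1/2
((((r ⇔ r) ⇔ p) ⇔ (r ⇒ ¬q)) + ((r ⇒ r) ⇒ (p ⇒ q))) ⇒ (¬r + (¬q + q)) = 1/2 ⇒ 1/2 = 1/2
p + q = 1/2 + 1/2 = 1/2
¬r = ¬1/2 = 1/2
(p + q) ⇔ ¬r = 1/2 ⇔ 1/2 = 1/2
r ⇒ q = 1/2 ⇒ 1/2 = 1/2
((p + q) ⇔ ¬r) ⇒ (r ⇒ q) = 1/2 ⇒ 1/2 = 1/2
¬(((p + q) ⇔ ¬r) ⇒ (r ⇒ q)) = ¬1/2 = 1/2
¬q = ¬1/2 = 1/2
q ⇒ r = 1/2 ⇒ 1/2 = 1/2
p ⇒ q = 1/2 ⇒ 1/2 = 1/2
(q ⇒ r) ⇔ (p ⇒ q) = 1/2 ⇔ 1/2 = 1/2
p ⇒ q = 1/2 ⇒ 1/2 = 1/2
p + r = 1/2 + 1/2 = 1/2
(p ⇒ q) ⇒ (p + r) = 1/2 ⇒ 1/2 = 1/2
((q ⇒ r) ⇔ (p ⇒ q)) ⇒ ((p ⇒ q) ⇒ (p + r)) = 1/2 ⇒ 1/2 = 1/2
¬q ⇔ (((q ⇒ r) ⇔ (p ⇒ q)) ⇒ ((p ⇒ q) ⇒ (p + r))) = 1/2 ⇔ 1/2 = 1/2
¬(((p + q) ⇔ ¬r) ⇒ (r ⇒ q)) ⇒ (¬q ⇔ (((q ⇒ r) ⇔ (p ⇒ q)) ⇒ ((p ⇒ q) ⇒ (p + r)))) = 1/2 ⇒ 1/2 = 1/2
(((((r ⇔ r) ⇔ p) ⇔ (r ⇒ ¬q)) + ((r ⇒ r) ⇒ (p ⇒ q))) ⇒ (¬r + (¬q + q))) + (¬(((p + q) ⇔ ¬r) ⇒ (r ⇒ q)) ⇒ (¬q ⇔ (((q ⇒ r) ⇔ (p ⇒ q)) ⇒ ((p ⇒ q) ⇒ (p + r))))) = 1/2 + 1/2 = 1/2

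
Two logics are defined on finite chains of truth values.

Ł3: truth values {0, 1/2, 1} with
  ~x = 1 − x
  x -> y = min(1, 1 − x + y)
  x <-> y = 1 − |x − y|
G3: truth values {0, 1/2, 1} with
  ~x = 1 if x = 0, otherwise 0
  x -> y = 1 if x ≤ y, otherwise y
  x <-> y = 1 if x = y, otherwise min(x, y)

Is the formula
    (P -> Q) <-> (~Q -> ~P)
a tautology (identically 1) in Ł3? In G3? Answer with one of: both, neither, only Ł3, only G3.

only Ł3

In Ł3: every assignment gives 1 — tautology.
In G3: at P = 1, Q = 1/2 the value is 1/2 — not a tautology.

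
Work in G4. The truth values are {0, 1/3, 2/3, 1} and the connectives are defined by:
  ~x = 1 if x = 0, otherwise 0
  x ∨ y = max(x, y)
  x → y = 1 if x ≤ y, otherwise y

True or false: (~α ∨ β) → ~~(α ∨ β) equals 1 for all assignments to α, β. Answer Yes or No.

No

Counterexample: take α = 0, β = 0.
~α = ~0 = 1
~α ∨ β = 1 ∨ 0 = 1
α ∨ β = 0 ∨ 0 = 0
~(α ∨ β) = ~0 = 1
~~(α ∨ β) = ~1 = 0
(~α ∨ β) → ~~(α ∨ β) = 1 → 0 = 0
This gives 0 ≠ 1.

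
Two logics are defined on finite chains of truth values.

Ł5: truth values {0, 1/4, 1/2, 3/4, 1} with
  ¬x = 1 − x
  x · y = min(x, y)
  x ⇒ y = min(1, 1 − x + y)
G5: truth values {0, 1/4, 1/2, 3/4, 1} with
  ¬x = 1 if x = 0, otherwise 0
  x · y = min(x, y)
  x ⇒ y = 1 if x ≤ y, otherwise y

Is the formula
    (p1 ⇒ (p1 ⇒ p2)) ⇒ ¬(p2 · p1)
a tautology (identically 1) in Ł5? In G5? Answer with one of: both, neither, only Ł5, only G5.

neither

In Ł5: at p1 = 1/4, p2 = 1/4 the value is 3/4 — not a tautology.
In G5: at p1 = 1/4, p2 = 1/4 the value is 0 — not a tautology.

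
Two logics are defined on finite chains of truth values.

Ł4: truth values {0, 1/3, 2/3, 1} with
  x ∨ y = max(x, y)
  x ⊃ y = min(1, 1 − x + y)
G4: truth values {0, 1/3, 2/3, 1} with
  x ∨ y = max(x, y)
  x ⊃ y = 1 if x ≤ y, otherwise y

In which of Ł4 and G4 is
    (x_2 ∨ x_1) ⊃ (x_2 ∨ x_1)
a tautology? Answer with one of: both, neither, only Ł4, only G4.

In Ł4: every assignment gives 1 — tautology.
In G4: every assignment gives 1 — tautology.

both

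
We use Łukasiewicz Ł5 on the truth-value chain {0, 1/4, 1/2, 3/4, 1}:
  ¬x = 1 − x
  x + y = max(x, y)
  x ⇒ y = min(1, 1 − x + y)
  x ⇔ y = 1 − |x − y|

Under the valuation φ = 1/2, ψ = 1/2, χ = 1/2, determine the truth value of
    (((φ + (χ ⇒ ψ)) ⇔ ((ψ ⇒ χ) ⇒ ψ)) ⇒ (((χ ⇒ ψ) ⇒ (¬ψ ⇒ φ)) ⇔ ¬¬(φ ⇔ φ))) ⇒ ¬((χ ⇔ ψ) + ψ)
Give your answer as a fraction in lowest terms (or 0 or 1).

0

χ ⇒ ψ = 1/2 ⇒ 1/2 = 1
φ + (χ ⇒ ψ) = 1/2 + 1 = 1
ψ ⇒ χ = 1/2 ⇒ 1/2 = 1
(ψ ⇒ χ) ⇒ ψ = 1 ⇒ 1/2 = 1/2
(φ + (χ ⇒ ψ)) ⇔ ((ψ ⇒ χ) ⇒ ψ) = 1 ⇔ 1/2 = 1/2
χ ⇒ ψ = 1/2 ⇒ 1/2 = 1
¬ψ = ¬1/2 = 1/2
¬ψ ⇒ φ = 1/2 ⇒ 1/2 = 1
(χ ⇒ ψ) ⇒ (¬ψ ⇒ φ) = 1 ⇒ 1 = 1
φ ⇔ φ = 1/2 ⇔ 1/2 = 1
¬(φ ⇔ φ) = ¬1 = 0
¬¬(φ ⇔ φ) = ¬0 = 1
((χ ⇒ ψ) ⇒ (¬ψ ⇒ φ)) ⇔ ¬¬(φ ⇔ φ) = 1 ⇔ 1 = 1
((φ + (χ ⇒ ψ)) ⇔ ((ψ ⇒ χ) ⇒ ψ)) ⇒ (((χ ⇒ ψ) ⇒ (¬ψ ⇒ φ)) ⇔ ¬¬(φ ⇔ φ)) = 1/2 ⇒ 1 = 1
χ ⇔ ψ = 1/2 ⇔ 1/2 = 1
(χ ⇔ ψ) + ψ = 1 + 1/2 = 1
¬((χ ⇔ ψ) + ψ) = ¬1 = 0
(((φ + (χ ⇒ ψ)) ⇔ ((ψ ⇒ χ) ⇒ ψ)) ⇒ (((χ ⇒ ψ) ⇒ (¬ψ ⇒ φ)) ⇔ ¬¬(φ ⇔ φ))) ⇒ ¬((χ ⇔ ψ) + ψ) = 1 ⇒ 0 = 0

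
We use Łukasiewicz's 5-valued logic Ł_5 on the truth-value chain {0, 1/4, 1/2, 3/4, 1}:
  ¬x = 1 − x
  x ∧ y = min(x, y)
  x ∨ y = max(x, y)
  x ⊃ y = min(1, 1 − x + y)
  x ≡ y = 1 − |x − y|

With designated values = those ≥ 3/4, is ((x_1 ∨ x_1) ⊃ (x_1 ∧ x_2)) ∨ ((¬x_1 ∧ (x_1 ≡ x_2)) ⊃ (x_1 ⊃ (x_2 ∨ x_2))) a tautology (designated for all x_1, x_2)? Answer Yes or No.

At x_1 = 1/4, x_2 = 3/4, for instance:
x_1 ∨ x_1 = 1/4 ∨ 1/4 = 1/4
x_1 ∧ x_2 = 1/4 ∧ 3/4 = 1/4
(x_1 ∨ x_1) ⊃ (x_1 ∧ x_2) = 1/4 ⊃ 1/4 = 1
¬x_1 = ¬1/4 = 3/4
x_1 ≡ x_2 = 1/4 ≡ 3/4 = 1/2
¬x_1 ∧ (x_1 ≡ x_2) = 3/4 ∧ 1/2 = 1/2
x_2 ∨ x_2 = 3/4 ∨ 3/4 = 3/4
x_1 ⊃ (x_2 ∨ x_2) = 1/4 ⊃ 3/4 = 1
(¬x_1 ∧ (x_1 ≡ x_2)) ⊃ (x_1 ⊃ (x_2 ∨ x_2)) = 1/2 ⊃ 1 = 1
((x_1 ∨ x_1) ⊃ (x_1 ∧ x_2)) ∨ ((¬x_1 ∧ (x_1 ≡ x_2)) ⊃ (x_1 ⊃ (x_2 ∨ x_2))) = 1 ∨ 1 = 1
and checking the remaining 24 assignments likewise gives ≥ 3/4 in every case.

Yes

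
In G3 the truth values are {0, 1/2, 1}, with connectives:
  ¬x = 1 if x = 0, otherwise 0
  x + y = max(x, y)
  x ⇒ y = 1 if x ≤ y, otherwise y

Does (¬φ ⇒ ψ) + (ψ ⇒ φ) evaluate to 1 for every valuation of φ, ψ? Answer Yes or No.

Counterexample: take φ = 0, ψ = 1/2.
¬φ = ¬0 = 1
¬φ ⇒ ψ = 1 ⇒ 1/2 = 1/2
ψ ⇒ φ = 1/2 ⇒ 0 = 0
(¬φ ⇒ ψ) + (ψ ⇒ φ) = 1/2 + 0 = 1/2
This gives 1/2 ≠ 1.

No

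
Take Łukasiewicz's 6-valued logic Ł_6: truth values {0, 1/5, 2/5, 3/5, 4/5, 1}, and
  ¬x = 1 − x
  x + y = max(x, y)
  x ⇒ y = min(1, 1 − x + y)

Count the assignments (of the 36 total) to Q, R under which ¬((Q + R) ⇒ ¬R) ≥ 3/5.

value 1: 6 assignments (counts)
value 4/5: 1 assignment (counts)
value 3/5: 6 assignments (counts)
value 2/5: 2 assignments
value 1/5: 6 assignments
value 0: 15 assignments
So 13 of the 36 assignments meet the threshold.

13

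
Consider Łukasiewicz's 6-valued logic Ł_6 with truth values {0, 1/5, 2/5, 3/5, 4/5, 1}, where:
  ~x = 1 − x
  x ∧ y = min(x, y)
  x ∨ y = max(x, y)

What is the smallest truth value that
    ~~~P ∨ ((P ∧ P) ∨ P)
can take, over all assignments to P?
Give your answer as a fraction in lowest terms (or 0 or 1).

Take P = 2/5:
~P = ~2/5 = 3/5
~~P = ~3/5 = 2/5
~~~P = ~2/5 = 3/5
P ∧ P = 2/5 ∧ 2/5 = 2/5
(P ∧ P) ∨ P = 2/5 ∨ 2/5 = 2/5
~~~P ∨ ((P ∧ P) ∨ P) = 3/5 ∨ 2/5 = 3/5
No assignment yields a value below 3/5, so this is the minimum.

3/5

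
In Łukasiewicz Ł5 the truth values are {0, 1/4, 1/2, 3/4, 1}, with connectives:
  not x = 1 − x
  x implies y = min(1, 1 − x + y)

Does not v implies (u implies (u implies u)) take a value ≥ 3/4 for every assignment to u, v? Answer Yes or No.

Yes

At u = 3/4, v = 1/4, for instance:
not v = not 1/4 = 3/4
u implies u = 3/4 implies 3/4 = 1
u implies (u implies u) = 3/4 implies 1 = 1
not v implies (u implies (u implies u)) = 3/4 implies 1 = 1
and checking the remaining 24 assignments likewise gives ≥ 3/4 in every case.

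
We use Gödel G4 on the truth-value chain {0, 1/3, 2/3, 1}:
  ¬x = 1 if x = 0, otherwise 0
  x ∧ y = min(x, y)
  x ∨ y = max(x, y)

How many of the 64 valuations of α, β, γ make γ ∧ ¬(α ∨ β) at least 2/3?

2

value 1: 1 assignment (counts)
value 2/3: 1 assignment (counts)
value 1/3: 1 assignment
value 0: 61 assignments
So 2 of the 64 assignments meet the threshold.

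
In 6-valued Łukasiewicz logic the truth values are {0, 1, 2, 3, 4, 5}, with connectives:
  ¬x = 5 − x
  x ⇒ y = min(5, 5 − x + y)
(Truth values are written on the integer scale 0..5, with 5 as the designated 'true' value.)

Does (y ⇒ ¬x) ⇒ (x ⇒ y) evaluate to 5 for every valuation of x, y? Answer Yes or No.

Counterexample: take x = 1, y = 0.
¬x = ¬1 = 4
y ⇒ ¬x = 0 ⇒ 4 = 5
x ⇒ y = 1 ⇒ 0 = 4
(y ⇒ ¬x) ⇒ (x ⇒ y) = 5 ⇒ 4 = 4
This gives 4 ≠ 5.

No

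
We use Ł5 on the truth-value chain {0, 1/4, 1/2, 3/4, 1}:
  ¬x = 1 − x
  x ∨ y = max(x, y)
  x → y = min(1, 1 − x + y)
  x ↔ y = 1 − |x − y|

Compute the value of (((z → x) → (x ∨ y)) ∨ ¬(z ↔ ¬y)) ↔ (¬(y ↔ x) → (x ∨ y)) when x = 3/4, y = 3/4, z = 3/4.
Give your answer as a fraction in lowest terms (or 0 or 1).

3/4

z → x = 3/4 → 3/4 = 1
x ∨ y = 3/4 ∨ 3/4 = 3/4
(z → x) → (x ∨ y) = 1 → 3/4 = 3/4
¬y = ¬3/4 = 1/4
z ↔ ¬y = 3/4 ↔ 1/4 = 1/2
¬(z ↔ ¬y) = ¬1/2 = 1/2
((z → x) → (x ∨ y)) ∨ ¬(z ↔ ¬y) = 3/4 ∨ 1/2 = 3/4
y ↔ x = 3/4 ↔ 3/4 = 1
¬(y ↔ x) = ¬1 = 0
x ∨ y = 3/4 ∨ 3/4 = 3/4
¬(y ↔ x) → (x ∨ y) = 0 → 3/4 = 1
(((z → x) → (x ∨ y)) ∨ ¬(z ↔ ¬y)) ↔ (¬(y ↔ x) → (x ∨ y)) = 3/4 ↔ 1 = 3/4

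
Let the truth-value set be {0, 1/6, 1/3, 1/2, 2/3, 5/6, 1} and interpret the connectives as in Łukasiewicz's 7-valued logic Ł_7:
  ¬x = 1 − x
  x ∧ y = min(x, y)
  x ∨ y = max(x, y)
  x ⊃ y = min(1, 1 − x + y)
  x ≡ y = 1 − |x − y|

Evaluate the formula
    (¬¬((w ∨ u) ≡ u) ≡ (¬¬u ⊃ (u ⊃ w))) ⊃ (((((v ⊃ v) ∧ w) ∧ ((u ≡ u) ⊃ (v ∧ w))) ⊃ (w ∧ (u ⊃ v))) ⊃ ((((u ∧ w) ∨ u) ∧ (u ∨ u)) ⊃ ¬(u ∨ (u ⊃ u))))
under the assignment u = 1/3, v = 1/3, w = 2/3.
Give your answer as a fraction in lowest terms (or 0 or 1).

1

w ∨ u = 2/3 ∨ 1/3 = 2/3
(w ∨ u) ≡ u = 2/3 ≡ 1/3 = 2/3
¬((w ∨ u) ≡ u) = ¬2/3 = 1/3
¬¬((w ∨ u) ≡ u) = ¬1/3 = 2/3
¬u = ¬1/3 = 2/3
¬¬u = ¬2/3 = 1/3
u ⊃ w = 1/3 ⊃ 2/3 = 1
¬¬u ⊃ (u ⊃ w) = 1/3 ⊃ 1 = 1
¬¬((w ∨ u) ≡ u) ≡ (¬¬u ⊃ (u ⊃ w)) = 2/3 ≡ 1 = 2/3
v ⊃ v = 1/3 ⊃ 1/3 = 1
(v ⊃ v) ∧ w = 1 ∧ 2/3 = 2/3
u ≡ u = 1/3 ≡ 1/3 = 1
v ∧ w = 1/3 ∧ 2/3 = 1/3
(u ≡ u) ⊃ (v ∧ w) = 1 ⊃ 1/3 = 1/3
((v ⊃ v) ∧ w) ∧ ((u ≡ u) ⊃ (v ∧ w)) = 2/3 ∧ 1/3 = 1/3
u ⊃ v = 1/3 ⊃ 1/3 = 1
w ∧ (u ⊃ v) = 2/3 ∧ 1 = 2/3
(((v ⊃ v) ∧ w) ∧ ((u ≡ u) ⊃ (v ∧ w))) ⊃ (w ∧ (u ⊃ v)) = 1/3 ⊃ 2/3 = 1
u ∧ w = 1/3 ∧ 2/3 = 1/3
(u ∧ w) ∨ u = 1/3 ∨ 1/3 = 1/3
u ∨ u = 1/3 ∨ 1/3 = 1/3
((u ∧ w) ∨ u) ∧ (u ∨ u) = 1/3 ∧ 1/3 = 1/3
u ⊃ u = 1/3 ⊃ 1/3 = 1
u ∨ (u ⊃ u) = 1/3 ∨ 1 = 1
¬(u ∨ (u ⊃ u)) = ¬1 = 0
(((u ∧ w) ∨ u) ∧ (u ∨ u)) ⊃ ¬(u ∨ (u ⊃ u)) = 1/3 ⊃ 0 = 2/3
((((v ⊃ v) ∧ w) ∧ ((u ≡ u) ⊃ (v ∧ w))) ⊃ (w ∧ (u ⊃ v))) ⊃ ((((u ∧ w) ∨ u) ∧ (u ∨ u)) ⊃ ¬(u ∨ (u ⊃ u))) = 1 ⊃ 2/3 = 2/3
(¬¬((w ∨ u) ≡ u) ≡ (¬¬u ⊃ (u ⊃ w))) ⊃ (((((v ⊃ v) ∧ w) ∧ ((u ≡ u) ⊃ (v ∧ w))) ⊃ (w ∧ (u ⊃ v))) ⊃ ((((u ∧ w) ∨ u) ∧ (u ∨ u)) ⊃ ¬(u ∨ (u ⊃ u)))) = 2/3 ⊃ 2/3 = 1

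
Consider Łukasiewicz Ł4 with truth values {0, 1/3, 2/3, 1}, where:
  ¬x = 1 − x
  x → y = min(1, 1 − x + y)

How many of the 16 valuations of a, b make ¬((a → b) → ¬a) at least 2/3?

a = 0, b = 0 ↦ 0  <
a = 0, b = 1/3 ↦ 0  <
a = 0, b = 2/3 ↦ 0  <
a = 0, b = 1 ↦ 0  <
a = 1/3, b = 0 ↦ 0  <
a = 1/3, b = 1/3 ↦ 1/3  <
a = 1/3, b = 2/3 ↦ 1/3  <
a = 1/3, b = 1 ↦ 1/3  <
a = 2/3, b = 0 ↦ 0  <
a = 2/3, b = 1/3 ↦ 1/3  <
a = 2/3, b = 2/3 ↦ 2/3  ≥
a = 2/3, b = 1 ↦ 2/3  ≥
a = 1, b = 0 ↦ 0  <
a = 1, b = 1/3 ↦ 1/3  <
a = 1, b = 2/3 ↦ 2/3  ≥
a = 1, b = 1 ↦ 1  ≥
So 4 of the 16 assignments meet the threshold.

4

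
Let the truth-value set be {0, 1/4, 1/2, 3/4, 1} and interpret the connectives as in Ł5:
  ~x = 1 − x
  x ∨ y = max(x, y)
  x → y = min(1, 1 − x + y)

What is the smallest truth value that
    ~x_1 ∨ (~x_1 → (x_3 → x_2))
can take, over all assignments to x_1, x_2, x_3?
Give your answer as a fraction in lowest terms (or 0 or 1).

1/2

Take x_1 = 1/2, x_2 = 0, x_3 = 1:
~x_1 = ~1/2 = 1/2
~x_1 = ~1/2 = 1/2
x_3 → x_2 = 1 → 0 = 0
~x_1 → (x_3 → x_2) = 1/2 → 0 = 1/2
~x_1 ∨ (~x_1 → (x_3 → x_2)) = 1/2 ∨ 1/2 = 1/2
No assignment yields a value below 1/2, so this is the minimum.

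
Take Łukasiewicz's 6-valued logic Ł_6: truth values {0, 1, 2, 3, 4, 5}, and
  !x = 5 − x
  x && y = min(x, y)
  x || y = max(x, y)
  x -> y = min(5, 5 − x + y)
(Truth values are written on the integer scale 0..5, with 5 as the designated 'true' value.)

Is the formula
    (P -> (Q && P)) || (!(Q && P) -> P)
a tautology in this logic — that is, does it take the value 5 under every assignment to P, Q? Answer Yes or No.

No

Counterexample: take P = 1, Q = 0.
Q && P = 0 && 1 = 0
P -> (Q && P) = 1 -> 0 = 4
Q && P = 0 && 1 = 0
!(Q && P) = !0 = 5
!(Q && P) -> P = 5 -> 1 = 1
(P -> (Q && P)) || (!(Q && P) -> P) = 4 || 1 = 4
This gives 4 ≠ 5.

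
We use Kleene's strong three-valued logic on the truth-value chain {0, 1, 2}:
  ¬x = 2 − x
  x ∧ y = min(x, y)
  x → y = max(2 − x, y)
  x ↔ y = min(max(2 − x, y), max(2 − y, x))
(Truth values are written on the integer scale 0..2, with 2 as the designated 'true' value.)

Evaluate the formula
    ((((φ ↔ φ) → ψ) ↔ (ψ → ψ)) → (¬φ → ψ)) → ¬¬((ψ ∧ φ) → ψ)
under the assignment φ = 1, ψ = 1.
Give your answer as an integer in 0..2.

φ ↔ φ = 1 ↔ 1 = 1
(φ ↔ φ) → ψ = 1 → 1 = 1
ψ → ψ = 1 → 1 = 1
((φ ↔ φ) → ψ) ↔ (ψ → ψ) = 1 ↔ 1 = 1
¬φ = ¬1 = 1
¬φ → ψ = 1 → 1 = 1
(((φ ↔ φ) → ψ) ↔ (ψ → ψ)) → (¬φ → ψ) = 1 → 1 = 1
ψ ∧ φ = 1 ∧ 1 = 1
(ψ ∧ φ) → ψ = 1 → 1 = 1
¬((ψ ∧ φ) → ψ) = ¬1 = 1
¬¬((ψ ∧ φ) → ψ) = ¬1 = 1
((((φ ↔ φ) → ψ) ↔ (ψ → ψ)) → (¬φ → ψ)) → ¬¬((ψ ∧ φ) → ψ) = 1 → 1 = 1

1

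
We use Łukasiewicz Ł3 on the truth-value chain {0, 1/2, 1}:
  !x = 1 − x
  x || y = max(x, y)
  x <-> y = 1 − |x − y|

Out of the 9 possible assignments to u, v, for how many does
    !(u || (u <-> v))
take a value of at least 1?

u = 0, v = 0 ↦ 0  <
u = 0, v = 1/2 ↦ 1/2  <
u = 0, v = 1 ↦ 1  ≥
u = 1/2, v = 0 ↦ 1/2  <
u = 1/2, v = 1/2 ↦ 0  <
u = 1/2, v = 1 ↦ 1/2  <
u = 1, v = 0 ↦ 0  <
u = 1, v = 1/2 ↦ 0  <
u = 1, v = 1 ↦ 0  <
So 1 of the 9 assignments meets the threshold.

1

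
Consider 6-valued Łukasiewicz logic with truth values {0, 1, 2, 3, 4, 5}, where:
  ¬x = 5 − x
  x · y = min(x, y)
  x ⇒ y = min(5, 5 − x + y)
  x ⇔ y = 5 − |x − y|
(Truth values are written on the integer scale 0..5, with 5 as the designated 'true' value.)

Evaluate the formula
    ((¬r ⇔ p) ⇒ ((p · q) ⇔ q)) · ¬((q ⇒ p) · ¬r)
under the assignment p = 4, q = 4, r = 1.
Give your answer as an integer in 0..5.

1

¬r = ¬1 = 4
¬r ⇔ p = 4 ⇔ 4 = 5
p · q = 4 · 4 = 4
(p · q) ⇔ q = 4 ⇔ 4 = 5
(¬r ⇔ p) ⇒ ((p · q) ⇔ q) = 5 ⇒ 5 = 5
q ⇒ p = 4 ⇒ 4 = 5
¬r = ¬1 = 4
(q ⇒ p) · ¬r = 5 · 4 = 4
¬((q ⇒ p) · ¬r) = ¬4 = 1
((¬r ⇔ p) ⇒ ((p · q) ⇔ q)) · ¬((q ⇒ p) · ¬r) = 5 · 1 = 1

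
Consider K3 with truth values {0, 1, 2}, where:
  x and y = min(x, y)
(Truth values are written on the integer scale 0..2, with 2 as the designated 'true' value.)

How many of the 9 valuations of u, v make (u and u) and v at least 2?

u = 0, v = 0 ↦ 0  <
u = 0, v = 1 ↦ 0  <
u = 0, v = 2 ↦ 0  <
u = 1, v = 0 ↦ 0  <
u = 1, v = 1 ↦ 1  <
u = 1, v = 2 ↦ 1  <
u = 2, v = 0 ↦ 0  <
u = 2, v = 1 ↦ 1  <
u = 2, v = 2 ↦ 2  ≥
So 1 of the 9 assignments meets the threshold.

1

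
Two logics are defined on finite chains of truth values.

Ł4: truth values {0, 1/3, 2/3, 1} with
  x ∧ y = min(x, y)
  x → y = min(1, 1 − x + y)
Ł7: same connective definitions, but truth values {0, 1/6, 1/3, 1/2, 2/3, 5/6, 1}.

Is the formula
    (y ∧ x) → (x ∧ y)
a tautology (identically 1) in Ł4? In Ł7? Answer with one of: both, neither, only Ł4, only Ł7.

In Ł4: every assignment gives 1 — tautology.
In Ł7: every assignment gives 1 — tautology.

both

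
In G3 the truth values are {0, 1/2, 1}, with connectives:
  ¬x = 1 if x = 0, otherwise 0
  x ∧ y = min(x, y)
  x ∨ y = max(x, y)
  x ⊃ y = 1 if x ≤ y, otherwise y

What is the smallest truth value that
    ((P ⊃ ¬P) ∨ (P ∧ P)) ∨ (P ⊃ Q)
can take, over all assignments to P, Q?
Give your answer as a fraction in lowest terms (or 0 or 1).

1/2

Take P = 1/2, Q = 0:
¬P = ¬1/2 = 0
P ⊃ ¬P = 1/2 ⊃ 0 = 0
P ∧ P = 1/2 ∧ 1/2 = 1/2
(P ⊃ ¬P) ∨ (P ∧ P) = 0 ∨ 1/2 = 1/2
P ⊃ Q = 1/2 ⊃ 0 = 0
((P ⊃ ¬P) ∨ (P ∧ P)) ∨ (P ⊃ Q) = 1/2 ∨ 0 = 1/2
No assignment yields a value below 1/2, so this is the minimum.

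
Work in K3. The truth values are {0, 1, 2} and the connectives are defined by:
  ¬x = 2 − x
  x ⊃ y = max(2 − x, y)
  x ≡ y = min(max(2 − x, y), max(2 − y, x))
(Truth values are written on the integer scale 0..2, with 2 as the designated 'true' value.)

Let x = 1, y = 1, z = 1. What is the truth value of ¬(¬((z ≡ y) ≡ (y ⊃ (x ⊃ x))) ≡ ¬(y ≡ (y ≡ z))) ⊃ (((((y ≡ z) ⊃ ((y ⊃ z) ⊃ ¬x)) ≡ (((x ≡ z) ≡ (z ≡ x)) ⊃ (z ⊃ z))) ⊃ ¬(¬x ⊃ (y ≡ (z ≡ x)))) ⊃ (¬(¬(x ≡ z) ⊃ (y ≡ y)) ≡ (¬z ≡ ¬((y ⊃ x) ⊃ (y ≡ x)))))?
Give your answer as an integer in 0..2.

1

z ≡ y = 1 ≡ 1 = 1
x ⊃ x = 1 ⊃ 1 = 1
y ⊃ (x ⊃ x) = 1 ⊃ 1 = 1
(z ≡ y) ≡ (y ⊃ (x ⊃ x)) = 1 ≡ 1 = 1
¬((z ≡ y) ≡ (y ⊃ (x ⊃ x))) = ¬1 = 1
y ≡ z = 1 ≡ 1 = 1
y ≡ (y ≡ z) = 1 ≡ 1 = 1
¬(y ≡ (y ≡ z)) = ¬1 = 1
¬((z ≡ y) ≡ (y ⊃ (x ⊃ x))) ≡ ¬(y ≡ (y ≡ z)) = 1 ≡ 1 = 1
¬(¬((z ≡ y) ≡ (y ⊃ (x ⊃ x))) ≡ ¬(y ≡ (y ≡ z))) = ¬1 = 1
y ≡ z = 1 ≡ 1 = 1
y ⊃ z = 1 ⊃ 1 = 1
¬x = ¬1 = 1
(y ⊃ z) ⊃ ¬x = 1 ⊃ 1 = 1
(y ≡ z) ⊃ ((y ⊃ z) ⊃ ¬x) = 1 ⊃ 1 = 1
x ≡ z = 1 ≡ 1 = 1
z ≡ x = 1 ≡ 1 = 1
(x ≡ z) ≡ (z ≡ x) = 1 ≡ 1 = 1
z ⊃ z = 1 ⊃ 1 = 1
((x ≡ z) ≡ (z ≡ x)) ⊃ (z ⊃ z) = 1 ⊃ 1 = 1
((y ≡ z) ⊃ ((y ⊃ z) ⊃ ¬x)) ≡ (((x ≡ z) ≡ (z ≡ x)) ⊃ (z ⊃ z)) = 1 ≡ 1 = 1
¬x = ¬1 = 1
z ≡ x = 1 ≡ 1 = 1
y ≡ (z ≡ x) = 1 ≡ 1 = 1
¬x ⊃ (y ≡ (z ≡ x)) = 1 ⊃ 1 = 1
¬(¬x ⊃ (y ≡ (z ≡ x))) = ¬1 = 1
(((y ≡ z) ⊃ ((y ⊃ z) ⊃ ¬x)) ≡ (((x ≡ z) ≡ (z ≡ x)) ⊃ (z ⊃ z))) ⊃ ¬(¬x ⊃ (y ≡ (z ≡ x))) = 1 ⊃ 1 = 1
x ≡ z = 1 ≡ 1 = 1
¬(x ≡ z) = ¬1 = 1
y ≡ y = 1 ≡ 1 = 1
¬(x ≡ z) ⊃ (y ≡ y) = 1 ⊃ 1 = 1
¬(¬(x ≡ z) ⊃ (y ≡ y)) = ¬1 = 1
¬z = ¬1 = 1
y ⊃ x = 1 ⊃ 1 = 1
y ≡ x = 1 ≡ 1 = 1
(y ⊃ x) ⊃ (y ≡ x) = 1 ⊃ 1 = 1
¬((y ⊃ x) ⊃ (y ≡ x)) = ¬1 = 1
¬z ≡ ¬((y ⊃ x) ⊃ (y ≡ x)) = 1 ≡ 1 = 1
¬(¬(x ≡ z) ⊃ (y ≡ y)) ≡ (¬z ≡ ¬((y ⊃ x) ⊃ (y ≡ x))) = 1 ≡ 1 = 1
((((y ≡ z) ⊃ ((y ⊃ z) ⊃ ¬x)) ≡ (((x ≡ z) ≡ (z ≡ x)) ⊃ (z ⊃ z))) ⊃ ¬(¬x ⊃ (y ≡ (z ≡ x)))) ⊃ (¬(¬(x ≡ z) ⊃ (y ≡ y)) ≡ (¬z ≡ ¬((y ⊃ x) ⊃ (y ≡ x)))) = 1 ⊃ 1 = 1
¬(¬((z ≡ y) ≡ (y ⊃ (x ⊃ x))) ≡ ¬(y ≡ (y ≡ z))) ⊃ (((((y ≡ z) ⊃ ((y ⊃ z) ⊃ ¬x)) ≡ (((x ≡ z) ≡ (z ≡ x)) ⊃ (z ⊃ z))) ⊃ ¬(¬x ⊃ (y ≡ (z ≡ x)))) ⊃ (¬(¬(x ≡ z) ⊃ (y ≡ y)) ≡ (¬z ≡ ¬((y ⊃ x) ⊃ (y ≡ x))))) = 1 ⊃ 1 = 1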